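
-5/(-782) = 5/782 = 0.01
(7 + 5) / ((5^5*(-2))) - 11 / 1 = -34381 / 3125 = -11.00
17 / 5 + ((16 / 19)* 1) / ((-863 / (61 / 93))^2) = 2080607084843 / 611943172695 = 3.40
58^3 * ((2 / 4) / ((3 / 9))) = 292668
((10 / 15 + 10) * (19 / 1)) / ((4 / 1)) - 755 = -2113 / 3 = -704.33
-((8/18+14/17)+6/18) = -245/153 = -1.60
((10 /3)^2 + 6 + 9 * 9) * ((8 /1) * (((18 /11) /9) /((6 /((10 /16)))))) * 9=4415 /33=133.79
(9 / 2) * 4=18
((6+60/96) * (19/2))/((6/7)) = 7049/96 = 73.43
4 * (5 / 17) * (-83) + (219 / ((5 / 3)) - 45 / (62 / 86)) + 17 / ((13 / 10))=-534018 / 34255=-15.59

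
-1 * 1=-1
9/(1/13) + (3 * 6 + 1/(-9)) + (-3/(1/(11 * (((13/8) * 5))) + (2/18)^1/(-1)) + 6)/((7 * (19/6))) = 15010124/109953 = 136.51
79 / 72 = 1.10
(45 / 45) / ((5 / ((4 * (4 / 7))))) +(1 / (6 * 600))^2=41472007 / 90720000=0.46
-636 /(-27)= 23.56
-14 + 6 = -8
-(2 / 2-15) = 14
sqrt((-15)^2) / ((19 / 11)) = 165 / 19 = 8.68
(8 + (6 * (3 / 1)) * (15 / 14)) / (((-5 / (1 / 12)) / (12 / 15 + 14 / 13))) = -11651 / 13650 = -0.85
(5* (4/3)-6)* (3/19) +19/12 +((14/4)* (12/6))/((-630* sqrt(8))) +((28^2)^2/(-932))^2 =5383699377553/12377892-sqrt(2)/360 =434944.77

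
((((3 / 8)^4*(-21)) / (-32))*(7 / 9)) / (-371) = -189 / 6946816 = -0.00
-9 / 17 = -0.53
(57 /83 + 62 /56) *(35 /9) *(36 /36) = 20845 /2988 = 6.98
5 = 5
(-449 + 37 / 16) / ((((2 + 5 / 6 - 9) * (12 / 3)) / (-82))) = -879081 / 592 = -1484.93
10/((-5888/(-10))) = 25/1472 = 0.02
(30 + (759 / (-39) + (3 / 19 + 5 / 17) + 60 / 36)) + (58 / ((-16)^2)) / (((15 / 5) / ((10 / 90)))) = 12.67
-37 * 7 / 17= -259 / 17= -15.24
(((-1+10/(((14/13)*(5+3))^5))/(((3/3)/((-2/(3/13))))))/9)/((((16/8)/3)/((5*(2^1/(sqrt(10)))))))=12725341707*sqrt(10)/8811708416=4.57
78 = 78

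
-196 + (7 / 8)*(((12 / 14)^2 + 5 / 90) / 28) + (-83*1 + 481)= 5701945 / 28224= 202.02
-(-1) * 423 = 423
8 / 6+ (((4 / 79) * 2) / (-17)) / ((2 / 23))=5096 / 4029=1.26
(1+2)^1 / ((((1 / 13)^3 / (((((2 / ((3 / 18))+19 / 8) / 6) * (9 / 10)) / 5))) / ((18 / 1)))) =4093011 / 80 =51162.64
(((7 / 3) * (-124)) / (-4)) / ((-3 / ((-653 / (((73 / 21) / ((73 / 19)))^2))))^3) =63977906839339269 / 47045881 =1359904533.18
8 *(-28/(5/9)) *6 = -12096/5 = -2419.20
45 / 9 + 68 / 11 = 11.18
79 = 79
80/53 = 1.51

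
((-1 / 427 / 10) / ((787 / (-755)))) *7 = 151 / 96014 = 0.00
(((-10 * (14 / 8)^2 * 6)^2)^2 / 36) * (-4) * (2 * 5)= -162135028125 / 128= -1266679907.23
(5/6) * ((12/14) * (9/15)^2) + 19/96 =1529/3360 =0.46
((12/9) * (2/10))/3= 4/45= 0.09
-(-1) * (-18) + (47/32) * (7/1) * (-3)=-1563/32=-48.84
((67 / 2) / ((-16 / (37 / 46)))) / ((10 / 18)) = -22311 / 7360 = -3.03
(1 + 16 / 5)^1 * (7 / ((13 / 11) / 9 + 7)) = 4.12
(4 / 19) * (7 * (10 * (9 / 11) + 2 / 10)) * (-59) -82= -847262 / 1045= -810.78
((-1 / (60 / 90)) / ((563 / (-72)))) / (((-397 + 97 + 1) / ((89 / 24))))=-801 / 336674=-0.00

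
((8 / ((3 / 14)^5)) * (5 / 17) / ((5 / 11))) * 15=236642560 / 1377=171853.71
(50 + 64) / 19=6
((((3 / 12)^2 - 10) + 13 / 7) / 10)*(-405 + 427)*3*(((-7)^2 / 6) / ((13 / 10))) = -69685 / 208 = -335.02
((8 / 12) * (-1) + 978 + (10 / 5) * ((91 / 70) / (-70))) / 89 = 1026161 / 93450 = 10.98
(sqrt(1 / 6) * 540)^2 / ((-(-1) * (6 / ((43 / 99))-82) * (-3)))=174150 / 733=237.59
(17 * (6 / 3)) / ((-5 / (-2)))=68 / 5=13.60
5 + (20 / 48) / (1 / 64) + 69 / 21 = 734 / 21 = 34.95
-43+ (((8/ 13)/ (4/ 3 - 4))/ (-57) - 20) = -15560/ 247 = -63.00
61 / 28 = 2.18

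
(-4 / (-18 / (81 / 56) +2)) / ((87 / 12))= 0.05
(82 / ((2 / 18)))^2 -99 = 544545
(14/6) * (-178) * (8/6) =-4984/9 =-553.78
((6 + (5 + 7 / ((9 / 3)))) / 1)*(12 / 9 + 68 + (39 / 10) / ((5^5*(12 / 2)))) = 26000078 / 28125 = 924.45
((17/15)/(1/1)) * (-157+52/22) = -9639/55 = -175.25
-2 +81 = 79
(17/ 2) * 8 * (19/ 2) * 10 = 6460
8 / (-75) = -8 / 75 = -0.11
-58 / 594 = -29 / 297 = -0.10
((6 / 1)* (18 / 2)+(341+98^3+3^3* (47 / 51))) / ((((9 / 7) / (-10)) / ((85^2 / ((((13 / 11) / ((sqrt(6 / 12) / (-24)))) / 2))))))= 1309605576125* sqrt(2) / 702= 2638264910.42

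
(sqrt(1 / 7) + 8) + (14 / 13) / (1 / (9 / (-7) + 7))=14.53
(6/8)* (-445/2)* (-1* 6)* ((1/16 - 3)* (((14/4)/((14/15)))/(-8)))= 2823525/2048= 1378.67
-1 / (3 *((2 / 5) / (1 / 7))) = -5 / 42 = -0.12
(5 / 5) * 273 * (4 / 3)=364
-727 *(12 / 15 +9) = -7124.60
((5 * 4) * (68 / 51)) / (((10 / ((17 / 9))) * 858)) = 68 / 11583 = 0.01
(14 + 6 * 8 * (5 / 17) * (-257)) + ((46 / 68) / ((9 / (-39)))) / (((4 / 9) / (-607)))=52943 / 136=389.29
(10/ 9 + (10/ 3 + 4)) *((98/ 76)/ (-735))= -2/ 135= -0.01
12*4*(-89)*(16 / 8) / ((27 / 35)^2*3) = -4785.73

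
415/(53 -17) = 415/36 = 11.53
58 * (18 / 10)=522 / 5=104.40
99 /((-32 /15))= -1485 /32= -46.41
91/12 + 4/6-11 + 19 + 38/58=16.91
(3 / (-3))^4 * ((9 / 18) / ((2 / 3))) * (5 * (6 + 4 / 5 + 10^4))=75051 / 2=37525.50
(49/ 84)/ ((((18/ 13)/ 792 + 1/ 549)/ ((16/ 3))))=976976/ 1121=871.52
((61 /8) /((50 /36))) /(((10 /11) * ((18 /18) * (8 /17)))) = 102663 /8000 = 12.83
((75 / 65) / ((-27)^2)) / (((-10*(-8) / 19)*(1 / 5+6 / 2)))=95 / 808704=0.00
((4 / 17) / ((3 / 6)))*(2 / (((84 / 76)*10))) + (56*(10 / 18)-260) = -1225244 / 5355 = -228.80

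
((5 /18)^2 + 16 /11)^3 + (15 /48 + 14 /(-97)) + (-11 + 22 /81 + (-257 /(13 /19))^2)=104697623436816882047 /742115538470592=141079.95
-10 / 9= -1.11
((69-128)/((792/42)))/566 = -413/74712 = -0.01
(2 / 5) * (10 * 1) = 4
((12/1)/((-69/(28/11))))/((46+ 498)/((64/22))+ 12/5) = -560/239591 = -0.00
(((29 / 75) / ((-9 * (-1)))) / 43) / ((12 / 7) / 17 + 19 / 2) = 0.00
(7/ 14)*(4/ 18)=1/ 9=0.11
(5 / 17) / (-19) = -5 / 323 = -0.02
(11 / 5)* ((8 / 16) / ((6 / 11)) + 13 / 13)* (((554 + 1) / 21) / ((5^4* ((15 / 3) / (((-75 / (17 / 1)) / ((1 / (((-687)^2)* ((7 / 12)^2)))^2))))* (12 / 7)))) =-61809657154979041 / 26112000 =-2367097777.07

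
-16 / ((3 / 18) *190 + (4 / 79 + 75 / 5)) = -0.34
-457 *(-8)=3656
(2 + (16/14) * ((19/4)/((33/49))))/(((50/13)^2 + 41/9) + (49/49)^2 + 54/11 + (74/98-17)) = 1.12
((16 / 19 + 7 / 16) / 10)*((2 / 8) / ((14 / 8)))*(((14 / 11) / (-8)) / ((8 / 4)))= -389 / 267520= -0.00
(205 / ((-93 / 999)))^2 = 4660110225 / 961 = 4849230.20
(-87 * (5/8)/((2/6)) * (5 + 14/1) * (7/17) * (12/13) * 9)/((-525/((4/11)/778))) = 0.01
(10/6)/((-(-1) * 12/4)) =0.56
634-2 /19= 12044 /19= 633.89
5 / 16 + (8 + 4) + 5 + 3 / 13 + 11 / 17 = 64321 / 3536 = 18.19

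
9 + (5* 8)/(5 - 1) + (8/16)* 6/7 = 136/7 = 19.43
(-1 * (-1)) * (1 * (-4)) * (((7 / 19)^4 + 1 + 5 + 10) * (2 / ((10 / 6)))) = -50100888 / 651605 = -76.89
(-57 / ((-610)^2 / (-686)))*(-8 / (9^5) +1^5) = 0.11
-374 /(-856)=0.44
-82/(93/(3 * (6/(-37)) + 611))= -1852298/3441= -538.30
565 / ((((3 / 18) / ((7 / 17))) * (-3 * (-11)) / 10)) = 79100 / 187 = 422.99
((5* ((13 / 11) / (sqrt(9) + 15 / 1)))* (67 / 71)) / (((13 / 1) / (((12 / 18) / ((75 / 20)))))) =268 / 63261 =0.00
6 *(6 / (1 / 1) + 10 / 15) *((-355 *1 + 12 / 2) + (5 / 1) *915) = 169040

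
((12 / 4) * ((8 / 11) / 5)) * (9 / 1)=216 / 55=3.93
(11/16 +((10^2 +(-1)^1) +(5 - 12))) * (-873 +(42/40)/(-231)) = -284826463/3520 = -80916.61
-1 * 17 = -17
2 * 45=90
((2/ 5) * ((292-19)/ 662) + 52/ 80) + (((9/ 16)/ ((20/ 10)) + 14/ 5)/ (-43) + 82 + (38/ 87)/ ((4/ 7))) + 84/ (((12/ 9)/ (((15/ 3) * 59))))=3698667464879/ 198123360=18668.51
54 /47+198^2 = 1842642 /47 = 39205.15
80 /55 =16 /11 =1.45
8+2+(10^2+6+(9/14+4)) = 1689/14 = 120.64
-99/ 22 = -9/ 2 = -4.50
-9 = -9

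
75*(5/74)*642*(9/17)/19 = 1083375/11951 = 90.65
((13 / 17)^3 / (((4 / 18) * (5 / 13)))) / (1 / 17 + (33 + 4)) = 28561 / 202300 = 0.14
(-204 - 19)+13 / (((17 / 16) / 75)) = 694.65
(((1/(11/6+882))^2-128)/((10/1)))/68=-899897879/4780707530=-0.19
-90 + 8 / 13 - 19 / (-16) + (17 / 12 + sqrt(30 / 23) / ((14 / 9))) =-54151 / 624 + 9*sqrt(690) / 322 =-86.05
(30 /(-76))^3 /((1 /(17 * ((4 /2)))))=-57375 /27436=-2.09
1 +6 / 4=5 / 2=2.50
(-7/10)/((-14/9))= 9/20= 0.45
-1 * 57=-57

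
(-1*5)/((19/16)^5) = -5242880/2476099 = -2.12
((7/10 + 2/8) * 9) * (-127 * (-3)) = 65151/20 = 3257.55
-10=-10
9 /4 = 2.25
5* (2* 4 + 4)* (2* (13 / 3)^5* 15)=74258600 / 27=2750318.52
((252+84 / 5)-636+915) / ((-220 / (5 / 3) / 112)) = -2324 / 5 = -464.80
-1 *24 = -24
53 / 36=1.47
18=18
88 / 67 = 1.31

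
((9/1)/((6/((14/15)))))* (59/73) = 413/365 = 1.13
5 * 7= 35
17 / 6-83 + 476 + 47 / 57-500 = -103.34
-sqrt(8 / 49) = -2 * sqrt(2) / 7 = -0.40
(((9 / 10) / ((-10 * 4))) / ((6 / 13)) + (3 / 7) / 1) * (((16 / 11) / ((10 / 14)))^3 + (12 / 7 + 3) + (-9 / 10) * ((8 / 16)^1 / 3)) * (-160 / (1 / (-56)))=257795416086 / 5823125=44270.97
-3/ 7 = -0.43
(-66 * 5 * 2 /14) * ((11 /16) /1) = -1815 /56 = -32.41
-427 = -427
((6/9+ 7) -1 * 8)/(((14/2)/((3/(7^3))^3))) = -9/282475249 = -0.00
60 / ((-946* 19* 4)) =-15 / 17974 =-0.00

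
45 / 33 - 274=-2999 / 11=-272.64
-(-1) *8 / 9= 8 / 9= 0.89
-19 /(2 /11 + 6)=-209 /68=-3.07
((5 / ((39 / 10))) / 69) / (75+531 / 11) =275 / 1824498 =0.00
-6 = -6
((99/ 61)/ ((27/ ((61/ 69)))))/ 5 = 0.01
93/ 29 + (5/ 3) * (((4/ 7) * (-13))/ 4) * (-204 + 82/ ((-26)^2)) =10042873/ 15834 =634.26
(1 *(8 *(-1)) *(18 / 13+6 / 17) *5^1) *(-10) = 153600 / 221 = 695.02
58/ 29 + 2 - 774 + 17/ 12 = -9223/ 12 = -768.58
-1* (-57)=57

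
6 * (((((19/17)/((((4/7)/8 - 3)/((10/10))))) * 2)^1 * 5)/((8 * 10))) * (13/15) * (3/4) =-5187/27880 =-0.19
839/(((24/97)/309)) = 8382449/8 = 1047806.12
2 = 2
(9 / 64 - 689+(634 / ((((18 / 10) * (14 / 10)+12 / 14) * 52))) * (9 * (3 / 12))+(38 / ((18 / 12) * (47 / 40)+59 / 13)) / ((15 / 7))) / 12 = -2184392445701 / 38666264832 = -56.49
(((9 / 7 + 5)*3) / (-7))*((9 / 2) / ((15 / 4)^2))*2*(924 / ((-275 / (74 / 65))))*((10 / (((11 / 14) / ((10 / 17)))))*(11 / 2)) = 7501824 / 27625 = 271.56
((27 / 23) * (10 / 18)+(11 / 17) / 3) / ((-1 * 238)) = -509 / 139587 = -0.00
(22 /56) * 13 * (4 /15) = 143 /105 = 1.36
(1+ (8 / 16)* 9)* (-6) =-33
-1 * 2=-2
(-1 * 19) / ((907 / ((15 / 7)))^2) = -4275 / 40309801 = -0.00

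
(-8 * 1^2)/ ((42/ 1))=-4/ 21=-0.19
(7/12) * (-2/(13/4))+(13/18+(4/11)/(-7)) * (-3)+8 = 33815/6006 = 5.63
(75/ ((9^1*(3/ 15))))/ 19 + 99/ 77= 1388/ 399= 3.48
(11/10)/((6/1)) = 11/60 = 0.18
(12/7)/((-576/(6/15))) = -1/840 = -0.00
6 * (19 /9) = 38 /3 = 12.67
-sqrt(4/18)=-sqrt(2)/3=-0.47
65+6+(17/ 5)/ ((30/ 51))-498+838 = 20839/ 50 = 416.78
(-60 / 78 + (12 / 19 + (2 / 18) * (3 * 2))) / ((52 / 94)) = 9212 / 9633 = 0.96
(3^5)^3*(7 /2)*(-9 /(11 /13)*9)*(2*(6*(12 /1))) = -7615137131784 /11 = -692285193798.55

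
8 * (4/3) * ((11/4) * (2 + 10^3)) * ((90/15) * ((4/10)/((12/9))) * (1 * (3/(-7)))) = -793584/35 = -22673.83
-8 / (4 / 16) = -32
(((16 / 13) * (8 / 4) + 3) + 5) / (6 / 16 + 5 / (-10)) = -1088 / 13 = -83.69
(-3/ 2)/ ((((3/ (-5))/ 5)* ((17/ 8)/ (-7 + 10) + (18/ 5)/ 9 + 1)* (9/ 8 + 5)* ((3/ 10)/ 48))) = 1920000/ 12397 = 154.88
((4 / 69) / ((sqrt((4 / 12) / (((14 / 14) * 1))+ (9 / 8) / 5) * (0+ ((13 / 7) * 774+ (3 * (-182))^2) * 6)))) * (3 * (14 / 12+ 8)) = 385 * sqrt(2010) / 14540772753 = 0.00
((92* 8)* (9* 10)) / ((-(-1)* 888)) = 2760 / 37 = 74.59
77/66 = 7/6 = 1.17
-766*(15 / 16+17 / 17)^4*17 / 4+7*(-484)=-6457117167 / 131072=-49263.89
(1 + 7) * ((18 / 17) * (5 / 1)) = 720 / 17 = 42.35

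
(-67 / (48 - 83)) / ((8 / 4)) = 67 / 70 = 0.96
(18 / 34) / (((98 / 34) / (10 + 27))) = 333 / 49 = 6.80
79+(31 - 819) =-709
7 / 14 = 1 / 2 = 0.50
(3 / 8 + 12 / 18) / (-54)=-25 / 1296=-0.02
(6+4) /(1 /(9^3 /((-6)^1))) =-1215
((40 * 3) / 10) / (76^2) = 3 / 1444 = 0.00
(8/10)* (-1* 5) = -4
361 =361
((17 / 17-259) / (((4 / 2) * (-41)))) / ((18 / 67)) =2881 / 246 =11.71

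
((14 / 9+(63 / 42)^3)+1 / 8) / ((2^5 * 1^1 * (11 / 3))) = 91 / 2112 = 0.04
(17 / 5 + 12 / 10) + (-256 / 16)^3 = -20457 / 5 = -4091.40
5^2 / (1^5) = 25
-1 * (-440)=440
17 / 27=0.63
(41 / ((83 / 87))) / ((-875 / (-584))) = 2083128 / 72625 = 28.68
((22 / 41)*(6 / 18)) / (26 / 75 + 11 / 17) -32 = -1652954 / 51947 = -31.82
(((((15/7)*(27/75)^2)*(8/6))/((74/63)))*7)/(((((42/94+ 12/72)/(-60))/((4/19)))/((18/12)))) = -207222624/3040475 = -68.15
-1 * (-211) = 211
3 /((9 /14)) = 14 /3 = 4.67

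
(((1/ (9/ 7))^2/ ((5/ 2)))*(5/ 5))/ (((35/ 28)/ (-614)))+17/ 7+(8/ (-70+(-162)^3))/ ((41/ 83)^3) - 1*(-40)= -158730023575695589/ 2076810334059825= -76.43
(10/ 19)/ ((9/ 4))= 40/ 171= 0.23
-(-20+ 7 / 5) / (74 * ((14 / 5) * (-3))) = -31 / 1036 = -0.03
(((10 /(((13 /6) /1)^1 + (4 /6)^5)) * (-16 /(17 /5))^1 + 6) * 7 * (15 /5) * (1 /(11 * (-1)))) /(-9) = -641354 /208879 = -3.07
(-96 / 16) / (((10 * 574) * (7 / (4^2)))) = -24 / 10045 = -0.00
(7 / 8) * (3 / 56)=3 / 64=0.05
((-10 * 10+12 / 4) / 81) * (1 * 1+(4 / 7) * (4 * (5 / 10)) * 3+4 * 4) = -13871 / 567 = -24.46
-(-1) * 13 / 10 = 13 / 10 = 1.30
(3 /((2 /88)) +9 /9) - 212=-79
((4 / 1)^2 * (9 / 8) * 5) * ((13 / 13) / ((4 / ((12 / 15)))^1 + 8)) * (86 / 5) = 119.08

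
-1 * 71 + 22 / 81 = -5729 / 81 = -70.73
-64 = -64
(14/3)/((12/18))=7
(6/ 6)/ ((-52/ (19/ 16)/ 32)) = -0.73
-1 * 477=-477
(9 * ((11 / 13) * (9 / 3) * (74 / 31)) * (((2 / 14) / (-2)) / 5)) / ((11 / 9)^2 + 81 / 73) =-64977957 / 217132370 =-0.30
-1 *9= -9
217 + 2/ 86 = 9332/ 43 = 217.02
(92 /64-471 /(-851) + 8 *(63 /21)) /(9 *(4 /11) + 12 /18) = 11678469 /1770080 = 6.60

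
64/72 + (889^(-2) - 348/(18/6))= -818772547/7112889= -115.11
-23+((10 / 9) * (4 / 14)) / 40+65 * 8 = 62623 / 126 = 497.01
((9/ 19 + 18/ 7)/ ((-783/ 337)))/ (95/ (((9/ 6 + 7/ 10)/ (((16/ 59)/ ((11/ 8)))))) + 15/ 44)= -28870116/ 195114059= -0.15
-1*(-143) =143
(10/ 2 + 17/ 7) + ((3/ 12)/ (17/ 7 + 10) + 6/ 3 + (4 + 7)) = 49813/ 2436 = 20.45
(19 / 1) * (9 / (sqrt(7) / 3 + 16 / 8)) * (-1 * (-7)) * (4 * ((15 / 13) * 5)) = 6463800 / 377-1077300 * sqrt(7) / 377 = 9584.97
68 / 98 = 34 / 49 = 0.69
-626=-626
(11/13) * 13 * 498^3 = 1358565912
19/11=1.73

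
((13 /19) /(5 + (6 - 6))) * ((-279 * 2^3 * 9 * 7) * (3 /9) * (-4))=2437344 /95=25656.25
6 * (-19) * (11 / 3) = -418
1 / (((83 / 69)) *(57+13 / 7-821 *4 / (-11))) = 5313 / 2284160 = 0.00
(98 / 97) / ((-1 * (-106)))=49 / 5141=0.01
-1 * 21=-21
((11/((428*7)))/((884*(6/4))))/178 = 11/707139888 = 0.00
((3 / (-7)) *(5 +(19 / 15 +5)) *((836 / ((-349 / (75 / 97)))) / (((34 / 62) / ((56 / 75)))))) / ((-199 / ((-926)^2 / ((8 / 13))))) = -48822498591152 / 572623495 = -85261.08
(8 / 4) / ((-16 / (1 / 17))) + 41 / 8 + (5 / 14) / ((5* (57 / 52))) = 35155 / 6783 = 5.18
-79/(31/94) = -7426/31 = -239.55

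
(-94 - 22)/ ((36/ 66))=-638/ 3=-212.67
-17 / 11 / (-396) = 17 / 4356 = 0.00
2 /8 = 1 /4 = 0.25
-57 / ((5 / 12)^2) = -8208 / 25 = -328.32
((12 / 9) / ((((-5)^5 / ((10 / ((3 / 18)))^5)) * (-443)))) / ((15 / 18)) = 1990656 / 2215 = 898.72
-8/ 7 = -1.14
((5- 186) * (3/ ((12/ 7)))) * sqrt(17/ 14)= -181 * sqrt(238)/ 8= -349.04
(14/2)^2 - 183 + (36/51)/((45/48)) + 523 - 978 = -50001/85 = -588.25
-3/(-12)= 1/4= 0.25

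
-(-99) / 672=33 / 224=0.15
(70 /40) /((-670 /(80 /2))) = -7 /67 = -0.10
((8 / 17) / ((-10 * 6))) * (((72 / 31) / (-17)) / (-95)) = -48 / 4255525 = -0.00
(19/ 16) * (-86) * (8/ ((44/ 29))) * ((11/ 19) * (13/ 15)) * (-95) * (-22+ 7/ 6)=-38501125/ 72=-534737.85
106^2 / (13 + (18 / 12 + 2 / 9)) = 763.20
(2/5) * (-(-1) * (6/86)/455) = 6/97825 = 0.00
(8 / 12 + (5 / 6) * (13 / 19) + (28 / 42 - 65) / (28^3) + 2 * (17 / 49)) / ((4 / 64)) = 2412173 / 78204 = 30.84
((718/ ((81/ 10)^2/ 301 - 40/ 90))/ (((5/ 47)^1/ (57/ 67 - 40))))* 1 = 4795783768440/ 4110517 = 1166710.60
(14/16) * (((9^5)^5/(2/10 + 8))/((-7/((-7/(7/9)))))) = 98492101969918800288601.23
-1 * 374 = -374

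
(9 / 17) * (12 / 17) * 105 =39.24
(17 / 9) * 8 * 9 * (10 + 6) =2176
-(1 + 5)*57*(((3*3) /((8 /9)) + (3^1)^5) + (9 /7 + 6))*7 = -2493693 /4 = -623423.25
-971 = -971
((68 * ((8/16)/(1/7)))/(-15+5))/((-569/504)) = 59976/2845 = 21.08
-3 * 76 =-228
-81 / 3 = -27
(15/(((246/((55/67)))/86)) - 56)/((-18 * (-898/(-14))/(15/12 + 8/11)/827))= 23840277167/325618392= 73.22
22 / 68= 11 / 34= 0.32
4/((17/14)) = 56/17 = 3.29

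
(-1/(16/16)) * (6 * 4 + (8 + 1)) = -33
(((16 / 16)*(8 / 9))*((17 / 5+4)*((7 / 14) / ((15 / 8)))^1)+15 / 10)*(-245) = -215257 / 270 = -797.25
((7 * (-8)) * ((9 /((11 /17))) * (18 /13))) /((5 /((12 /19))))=-1850688 /13585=-136.23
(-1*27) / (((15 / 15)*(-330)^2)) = -3 / 12100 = -0.00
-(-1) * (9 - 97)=-88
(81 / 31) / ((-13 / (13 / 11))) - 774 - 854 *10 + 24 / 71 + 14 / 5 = -1127155151 / 121055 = -9311.10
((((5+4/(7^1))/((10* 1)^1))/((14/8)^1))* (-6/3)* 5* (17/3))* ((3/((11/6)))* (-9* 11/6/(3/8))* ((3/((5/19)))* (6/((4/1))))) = 5441904/245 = 22211.85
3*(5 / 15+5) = 16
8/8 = 1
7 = 7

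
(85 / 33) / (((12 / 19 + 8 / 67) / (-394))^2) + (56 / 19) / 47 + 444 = 4776739662406361 / 6733194996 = 709431.36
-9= -9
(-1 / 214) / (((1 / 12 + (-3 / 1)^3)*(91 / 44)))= 264 / 3145051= 0.00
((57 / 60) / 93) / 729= 19 / 1355940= 0.00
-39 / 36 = -13 / 12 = -1.08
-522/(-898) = 261/449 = 0.58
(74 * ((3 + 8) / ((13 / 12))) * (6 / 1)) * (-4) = -234432 / 13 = -18033.23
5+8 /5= 33 /5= 6.60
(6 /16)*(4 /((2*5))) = 0.15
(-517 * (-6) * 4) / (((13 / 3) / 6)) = 223344 / 13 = 17180.31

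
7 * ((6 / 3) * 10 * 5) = 700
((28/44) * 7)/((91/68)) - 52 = -6960/143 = -48.67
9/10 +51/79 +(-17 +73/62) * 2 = -737139/24490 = -30.10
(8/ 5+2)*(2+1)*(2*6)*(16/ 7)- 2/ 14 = 10363/ 35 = 296.09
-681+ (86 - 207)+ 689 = -113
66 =66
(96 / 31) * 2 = 6.19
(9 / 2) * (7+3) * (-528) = -23760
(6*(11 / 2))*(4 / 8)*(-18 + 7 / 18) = -3487 / 12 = -290.58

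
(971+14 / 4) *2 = 1949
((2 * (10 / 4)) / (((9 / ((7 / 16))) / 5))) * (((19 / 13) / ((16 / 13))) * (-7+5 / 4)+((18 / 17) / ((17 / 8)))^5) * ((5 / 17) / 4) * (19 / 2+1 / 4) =-9976177838739350875 / 1684532247312777216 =-5.92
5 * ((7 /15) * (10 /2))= 35 /3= 11.67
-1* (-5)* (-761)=-3805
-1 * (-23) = 23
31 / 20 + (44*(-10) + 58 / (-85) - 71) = -34689 / 68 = -510.13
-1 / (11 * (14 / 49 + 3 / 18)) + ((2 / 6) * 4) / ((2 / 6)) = 794 / 209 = 3.80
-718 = -718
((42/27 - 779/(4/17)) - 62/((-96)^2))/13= -1694311/6656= -254.55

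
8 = 8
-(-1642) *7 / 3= 11494 / 3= 3831.33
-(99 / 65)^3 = -970299 / 274625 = -3.53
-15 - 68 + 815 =732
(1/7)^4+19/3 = 45622/7203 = 6.33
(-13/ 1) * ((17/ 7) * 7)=-221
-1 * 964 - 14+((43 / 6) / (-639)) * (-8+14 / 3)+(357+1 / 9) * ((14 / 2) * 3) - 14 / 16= 299994967 / 46008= 6520.50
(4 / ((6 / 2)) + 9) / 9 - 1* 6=-131 / 27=-4.85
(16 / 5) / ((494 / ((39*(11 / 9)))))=88 / 285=0.31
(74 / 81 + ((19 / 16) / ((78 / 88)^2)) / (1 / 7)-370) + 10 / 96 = -78498577 / 219024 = -358.40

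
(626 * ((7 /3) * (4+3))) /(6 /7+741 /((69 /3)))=4938514 /15975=309.14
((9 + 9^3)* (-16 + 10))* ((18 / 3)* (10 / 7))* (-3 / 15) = 53136 / 7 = 7590.86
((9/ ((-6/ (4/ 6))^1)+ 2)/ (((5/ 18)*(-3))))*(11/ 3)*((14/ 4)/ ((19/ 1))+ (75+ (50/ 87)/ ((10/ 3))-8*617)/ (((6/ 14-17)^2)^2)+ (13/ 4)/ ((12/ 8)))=-1881886999157/ 187061678880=-10.06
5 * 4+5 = 25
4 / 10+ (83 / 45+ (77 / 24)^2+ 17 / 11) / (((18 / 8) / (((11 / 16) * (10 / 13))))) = 2437003 / 673920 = 3.62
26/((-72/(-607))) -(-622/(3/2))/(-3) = 2915/36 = 80.97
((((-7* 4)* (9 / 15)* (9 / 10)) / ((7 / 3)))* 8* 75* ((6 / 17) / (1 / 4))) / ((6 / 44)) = -684288 / 17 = -40252.24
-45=-45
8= 8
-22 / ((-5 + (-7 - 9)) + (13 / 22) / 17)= 1.05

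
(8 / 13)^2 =64 / 169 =0.38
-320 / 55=-64 / 11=-5.82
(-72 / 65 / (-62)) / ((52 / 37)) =333 / 26195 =0.01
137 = 137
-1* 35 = -35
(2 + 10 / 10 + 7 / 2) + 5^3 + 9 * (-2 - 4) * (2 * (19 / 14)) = -211 / 14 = -15.07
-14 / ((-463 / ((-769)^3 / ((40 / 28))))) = -22283073841 / 2315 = -9625517.86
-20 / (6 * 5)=-2 / 3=-0.67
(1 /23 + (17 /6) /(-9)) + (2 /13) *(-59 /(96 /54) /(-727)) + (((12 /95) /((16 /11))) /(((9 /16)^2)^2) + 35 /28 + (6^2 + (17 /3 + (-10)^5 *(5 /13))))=-13880430557685049 /361300010760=-38418.02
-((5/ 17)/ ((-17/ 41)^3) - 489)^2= -1696317403267876/ 6975757441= -243173.22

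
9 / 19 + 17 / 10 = 413 / 190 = 2.17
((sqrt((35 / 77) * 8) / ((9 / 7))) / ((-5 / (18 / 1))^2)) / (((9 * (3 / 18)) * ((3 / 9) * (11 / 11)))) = 1008 * sqrt(110) / 275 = 38.44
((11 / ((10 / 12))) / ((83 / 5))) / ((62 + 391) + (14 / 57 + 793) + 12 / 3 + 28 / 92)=86526 / 136076093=0.00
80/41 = 1.95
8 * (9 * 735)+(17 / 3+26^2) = 160805 / 3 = 53601.67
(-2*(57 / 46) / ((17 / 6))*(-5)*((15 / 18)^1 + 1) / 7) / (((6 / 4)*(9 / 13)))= 27170 / 24633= 1.10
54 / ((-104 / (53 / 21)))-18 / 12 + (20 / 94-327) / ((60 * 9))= -1972151 / 577395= -3.42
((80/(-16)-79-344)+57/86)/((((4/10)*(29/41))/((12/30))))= -1506791/2494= -604.17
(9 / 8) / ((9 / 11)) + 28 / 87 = 1181 / 696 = 1.70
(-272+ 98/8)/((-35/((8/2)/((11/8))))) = 8312/385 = 21.59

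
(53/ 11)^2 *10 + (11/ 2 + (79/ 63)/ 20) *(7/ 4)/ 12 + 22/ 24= 244504009/ 1045440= 233.88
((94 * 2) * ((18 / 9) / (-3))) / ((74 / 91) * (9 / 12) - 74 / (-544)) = -9306752 / 55389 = -168.03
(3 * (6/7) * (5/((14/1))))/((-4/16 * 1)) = -180/49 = -3.67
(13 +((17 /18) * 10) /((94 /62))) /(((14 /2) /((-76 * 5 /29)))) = -441560 /12267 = -36.00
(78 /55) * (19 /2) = 741 /55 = 13.47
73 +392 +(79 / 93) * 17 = 44588 / 93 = 479.44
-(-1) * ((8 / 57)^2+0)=64 / 3249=0.02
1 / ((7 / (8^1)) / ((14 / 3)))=16 / 3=5.33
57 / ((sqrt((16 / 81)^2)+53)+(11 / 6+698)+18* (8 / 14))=64638 / 865601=0.07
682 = 682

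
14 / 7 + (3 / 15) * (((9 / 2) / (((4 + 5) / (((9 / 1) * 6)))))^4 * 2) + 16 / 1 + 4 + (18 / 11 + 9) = 11693497 / 55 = 212609.04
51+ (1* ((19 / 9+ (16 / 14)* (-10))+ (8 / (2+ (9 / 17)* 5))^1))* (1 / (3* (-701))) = 533835986 / 10466631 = 51.00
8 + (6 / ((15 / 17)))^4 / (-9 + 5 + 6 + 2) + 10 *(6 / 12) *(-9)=310959 / 625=497.53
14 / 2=7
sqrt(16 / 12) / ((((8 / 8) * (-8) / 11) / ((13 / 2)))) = -143 * sqrt(3) / 24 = -10.32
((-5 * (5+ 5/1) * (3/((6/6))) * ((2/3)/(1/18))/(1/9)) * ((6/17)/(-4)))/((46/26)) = 315900/391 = 807.93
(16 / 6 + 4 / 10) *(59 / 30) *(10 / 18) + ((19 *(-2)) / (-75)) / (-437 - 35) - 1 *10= -3178253 / 477900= -6.65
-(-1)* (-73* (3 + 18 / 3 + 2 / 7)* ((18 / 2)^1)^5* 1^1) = -280187505 / 7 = -40026786.43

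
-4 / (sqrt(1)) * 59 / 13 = -236 / 13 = -18.15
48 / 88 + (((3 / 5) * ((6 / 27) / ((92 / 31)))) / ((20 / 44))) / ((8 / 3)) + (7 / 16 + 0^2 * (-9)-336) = -334.98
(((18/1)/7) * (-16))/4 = -72/7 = -10.29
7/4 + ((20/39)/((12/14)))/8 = 427/234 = 1.82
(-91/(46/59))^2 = 28826161/2116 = 13622.95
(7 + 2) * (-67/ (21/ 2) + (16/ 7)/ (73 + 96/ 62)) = -924558/ 16177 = -57.15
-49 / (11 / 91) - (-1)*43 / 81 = -360706 / 891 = -404.83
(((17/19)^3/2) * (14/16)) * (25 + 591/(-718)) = 596993369/78796192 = 7.58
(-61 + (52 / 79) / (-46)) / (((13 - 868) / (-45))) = -110863 / 34523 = -3.21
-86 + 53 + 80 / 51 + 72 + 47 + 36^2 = 70562 / 51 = 1383.57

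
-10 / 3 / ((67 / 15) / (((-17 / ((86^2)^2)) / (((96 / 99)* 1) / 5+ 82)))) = 70125 / 24852057630832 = 0.00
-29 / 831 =-0.03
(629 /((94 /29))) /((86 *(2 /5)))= 91205 /16168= 5.64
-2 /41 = -0.05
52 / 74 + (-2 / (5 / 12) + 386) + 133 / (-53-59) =1126917 / 2960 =380.72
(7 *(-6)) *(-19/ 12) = 133/ 2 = 66.50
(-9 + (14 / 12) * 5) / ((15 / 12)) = -38 / 15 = -2.53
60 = 60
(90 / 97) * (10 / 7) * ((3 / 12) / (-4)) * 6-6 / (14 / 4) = -2.21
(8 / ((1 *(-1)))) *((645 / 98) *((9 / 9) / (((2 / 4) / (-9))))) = 46440 / 49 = 947.76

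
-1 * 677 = -677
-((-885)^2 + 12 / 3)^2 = -613447666441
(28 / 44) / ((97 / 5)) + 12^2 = 153683 / 1067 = 144.03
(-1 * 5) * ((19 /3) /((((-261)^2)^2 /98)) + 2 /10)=-13921421233 /13921411923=-1.00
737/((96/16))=737/6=122.83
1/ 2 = 0.50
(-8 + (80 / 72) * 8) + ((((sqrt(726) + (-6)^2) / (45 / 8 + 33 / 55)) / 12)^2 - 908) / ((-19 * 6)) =93835814 / 10602171 - 4400 * sqrt(6) / 3534057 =8.85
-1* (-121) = 121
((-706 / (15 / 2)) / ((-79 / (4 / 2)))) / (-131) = -2824 / 155235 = -0.02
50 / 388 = 25 / 194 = 0.13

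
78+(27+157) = 262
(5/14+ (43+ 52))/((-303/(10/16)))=-2225/11312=-0.20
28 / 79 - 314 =-24778 / 79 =-313.65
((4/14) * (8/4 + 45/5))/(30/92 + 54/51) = 17204/7581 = 2.27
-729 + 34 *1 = -695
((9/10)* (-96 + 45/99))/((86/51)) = -482409/9460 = -50.99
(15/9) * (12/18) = 10/9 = 1.11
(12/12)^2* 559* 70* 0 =0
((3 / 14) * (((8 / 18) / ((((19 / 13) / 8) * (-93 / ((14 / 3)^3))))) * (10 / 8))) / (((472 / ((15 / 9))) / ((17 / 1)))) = -1082900 / 25333479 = -0.04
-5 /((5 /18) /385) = -6930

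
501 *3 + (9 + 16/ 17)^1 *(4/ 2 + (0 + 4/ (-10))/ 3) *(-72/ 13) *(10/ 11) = 1409.57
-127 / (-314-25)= 127 / 339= 0.37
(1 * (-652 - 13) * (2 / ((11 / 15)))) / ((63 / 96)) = -30400 / 11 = -2763.64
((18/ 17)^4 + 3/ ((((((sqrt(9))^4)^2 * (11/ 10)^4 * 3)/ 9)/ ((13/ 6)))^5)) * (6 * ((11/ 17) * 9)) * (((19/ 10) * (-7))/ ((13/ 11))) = -38064865415335075392274164227715657898135181936/ 77017863376430408246228059653803153467671705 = -494.23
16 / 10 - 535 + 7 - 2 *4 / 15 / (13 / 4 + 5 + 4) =-386936 / 735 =-526.44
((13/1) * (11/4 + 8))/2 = 559/8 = 69.88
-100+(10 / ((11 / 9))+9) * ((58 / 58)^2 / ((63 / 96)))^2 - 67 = -9787 / 77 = -127.10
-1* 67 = -67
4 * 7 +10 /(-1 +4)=94 /3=31.33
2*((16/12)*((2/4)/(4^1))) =1/3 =0.33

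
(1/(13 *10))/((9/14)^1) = 7/585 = 0.01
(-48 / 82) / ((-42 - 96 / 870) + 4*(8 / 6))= 5220 / 327959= 0.02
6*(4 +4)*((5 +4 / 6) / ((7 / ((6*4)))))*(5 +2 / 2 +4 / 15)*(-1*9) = -1840896 / 35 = -52597.03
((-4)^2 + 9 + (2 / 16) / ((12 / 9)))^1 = 803 / 32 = 25.09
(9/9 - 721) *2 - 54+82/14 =-10417/7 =-1488.14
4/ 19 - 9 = -8.79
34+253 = 287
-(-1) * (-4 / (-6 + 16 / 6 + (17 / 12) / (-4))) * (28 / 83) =1792 / 4897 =0.37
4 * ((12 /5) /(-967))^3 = -6912 /113028882875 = -0.00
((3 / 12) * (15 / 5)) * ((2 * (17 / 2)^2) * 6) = 2601 / 4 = 650.25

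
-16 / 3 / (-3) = 16 / 9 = 1.78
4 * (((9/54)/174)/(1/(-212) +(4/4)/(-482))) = -51092/90567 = -0.56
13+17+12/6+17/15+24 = 857/15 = 57.13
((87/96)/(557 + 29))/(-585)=-29/10969920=-0.00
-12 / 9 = -4 / 3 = -1.33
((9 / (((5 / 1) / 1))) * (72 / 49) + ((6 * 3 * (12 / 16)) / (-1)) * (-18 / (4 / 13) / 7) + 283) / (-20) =-390497 / 19600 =-19.92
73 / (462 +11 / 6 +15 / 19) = 8322 / 52967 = 0.16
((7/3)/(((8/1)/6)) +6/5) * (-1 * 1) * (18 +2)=-59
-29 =-29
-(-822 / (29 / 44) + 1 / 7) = 1247.03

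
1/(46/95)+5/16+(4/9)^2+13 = 464267/29808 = 15.58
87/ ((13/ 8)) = 696/ 13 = 53.54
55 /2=27.50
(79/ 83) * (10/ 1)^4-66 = 9452.07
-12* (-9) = 108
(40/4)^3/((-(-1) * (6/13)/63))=136500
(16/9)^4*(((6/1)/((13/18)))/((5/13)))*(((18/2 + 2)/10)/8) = 180224/6075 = 29.67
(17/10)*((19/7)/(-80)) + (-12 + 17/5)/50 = -6431/28000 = -0.23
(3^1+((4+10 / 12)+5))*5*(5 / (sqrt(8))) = 1925*sqrt(2) / 24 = 113.43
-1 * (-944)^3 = 841232384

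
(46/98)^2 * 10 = 5290/2401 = 2.20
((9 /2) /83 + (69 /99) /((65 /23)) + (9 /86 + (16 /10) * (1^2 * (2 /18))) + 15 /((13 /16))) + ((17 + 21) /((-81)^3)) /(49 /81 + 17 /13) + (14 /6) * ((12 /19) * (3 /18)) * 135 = 880125785844157 /16859787561045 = 52.20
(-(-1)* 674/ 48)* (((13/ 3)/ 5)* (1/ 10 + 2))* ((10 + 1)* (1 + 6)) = 2361359/ 1200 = 1967.80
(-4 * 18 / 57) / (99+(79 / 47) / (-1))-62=-62.01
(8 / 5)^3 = 512 / 125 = 4.10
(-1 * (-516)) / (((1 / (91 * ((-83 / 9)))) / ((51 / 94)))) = -11042486 / 47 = -234946.51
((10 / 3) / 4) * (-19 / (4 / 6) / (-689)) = 95 / 2756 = 0.03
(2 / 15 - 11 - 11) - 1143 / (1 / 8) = -137488 / 15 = -9165.87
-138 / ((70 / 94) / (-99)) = 642114 / 35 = 18346.11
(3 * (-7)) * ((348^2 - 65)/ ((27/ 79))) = -66934567/ 9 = -7437174.11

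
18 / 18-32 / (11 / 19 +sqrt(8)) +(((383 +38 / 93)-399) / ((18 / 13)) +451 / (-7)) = -1171662509 / 16211853-23104 * sqrt(2) / 2767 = -84.08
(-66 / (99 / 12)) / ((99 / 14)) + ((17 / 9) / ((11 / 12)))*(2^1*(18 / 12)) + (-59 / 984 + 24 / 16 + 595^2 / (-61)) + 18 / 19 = -218142169945 / 37635048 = -5796.25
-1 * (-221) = 221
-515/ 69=-7.46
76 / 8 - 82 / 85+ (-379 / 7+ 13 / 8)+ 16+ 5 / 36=-1192823 / 42840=-27.84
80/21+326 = 6926/21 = 329.81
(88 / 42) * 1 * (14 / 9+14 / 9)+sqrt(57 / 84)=sqrt(133) / 14+176 / 27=7.34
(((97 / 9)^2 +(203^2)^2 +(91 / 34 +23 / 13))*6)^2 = 3696433873983863873341821025 / 35605089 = 103817571527032663037.07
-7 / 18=-0.39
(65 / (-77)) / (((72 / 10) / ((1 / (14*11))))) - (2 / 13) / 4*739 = -157739341 / 5549544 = -28.42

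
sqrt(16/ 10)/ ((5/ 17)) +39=34* sqrt(10)/ 25 +39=43.30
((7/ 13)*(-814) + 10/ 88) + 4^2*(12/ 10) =-1198323/ 2860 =-418.99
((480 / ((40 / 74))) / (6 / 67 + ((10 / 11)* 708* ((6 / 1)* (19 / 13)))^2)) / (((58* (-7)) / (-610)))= 61845546620 / 1476712018573547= 0.00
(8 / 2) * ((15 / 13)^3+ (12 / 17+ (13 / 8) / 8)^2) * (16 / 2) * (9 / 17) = 55296610533 / 1381614208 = 40.02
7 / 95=0.07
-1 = -1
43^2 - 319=1530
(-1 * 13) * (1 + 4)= -65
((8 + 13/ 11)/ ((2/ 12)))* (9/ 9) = 606/ 11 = 55.09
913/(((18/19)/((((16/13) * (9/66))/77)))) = 6308/3003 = 2.10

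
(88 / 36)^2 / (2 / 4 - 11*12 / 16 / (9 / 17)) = -1936 / 4887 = -0.40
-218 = -218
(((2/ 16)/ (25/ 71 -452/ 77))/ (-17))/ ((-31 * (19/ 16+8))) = -1562/ 333858189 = -0.00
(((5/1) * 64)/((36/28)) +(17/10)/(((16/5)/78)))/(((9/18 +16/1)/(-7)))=-292649/2376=-123.17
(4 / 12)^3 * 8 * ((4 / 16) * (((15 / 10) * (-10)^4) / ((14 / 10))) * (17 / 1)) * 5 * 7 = 4250000 / 9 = 472222.22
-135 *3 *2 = -810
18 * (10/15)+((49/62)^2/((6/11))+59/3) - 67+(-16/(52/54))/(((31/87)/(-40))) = 182999733/99944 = 1831.02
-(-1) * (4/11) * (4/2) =8/11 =0.73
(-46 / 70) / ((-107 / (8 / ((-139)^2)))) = 184 / 72357145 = 0.00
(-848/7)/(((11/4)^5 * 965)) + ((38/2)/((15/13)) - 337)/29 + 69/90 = -649091209099/63098171290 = -10.29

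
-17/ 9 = -1.89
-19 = -19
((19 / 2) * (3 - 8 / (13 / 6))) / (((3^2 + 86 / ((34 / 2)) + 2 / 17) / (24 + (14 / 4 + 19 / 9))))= -13.74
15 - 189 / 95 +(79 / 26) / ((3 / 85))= 734333 / 7410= 99.10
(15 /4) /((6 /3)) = 15 /8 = 1.88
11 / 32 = 0.34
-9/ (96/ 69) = -207/ 32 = -6.47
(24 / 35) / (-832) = -3 / 3640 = -0.00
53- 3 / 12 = 211 / 4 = 52.75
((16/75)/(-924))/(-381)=4/6600825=0.00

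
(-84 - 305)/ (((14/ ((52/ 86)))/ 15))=-75855/ 301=-252.01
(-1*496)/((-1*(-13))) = -496/13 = -38.15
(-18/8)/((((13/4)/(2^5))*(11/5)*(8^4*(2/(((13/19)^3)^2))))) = -16708185/132481200896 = -0.00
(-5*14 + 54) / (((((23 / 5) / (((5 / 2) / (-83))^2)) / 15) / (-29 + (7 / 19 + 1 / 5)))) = 1.35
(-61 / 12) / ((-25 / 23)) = 1403 / 300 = 4.68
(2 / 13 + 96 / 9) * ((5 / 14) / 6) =1055 / 1638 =0.64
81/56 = 1.45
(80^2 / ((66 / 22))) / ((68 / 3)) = 1600 / 17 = 94.12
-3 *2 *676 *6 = -24336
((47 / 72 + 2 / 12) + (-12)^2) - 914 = -55381 / 72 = -769.18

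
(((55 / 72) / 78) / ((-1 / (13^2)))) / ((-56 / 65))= 1.92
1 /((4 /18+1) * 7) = 9 /77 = 0.12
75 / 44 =1.70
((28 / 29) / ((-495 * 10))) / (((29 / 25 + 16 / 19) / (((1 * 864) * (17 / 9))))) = -144704 / 910107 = -0.16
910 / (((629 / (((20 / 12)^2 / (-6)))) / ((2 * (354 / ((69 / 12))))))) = -10738000 / 130203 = -82.47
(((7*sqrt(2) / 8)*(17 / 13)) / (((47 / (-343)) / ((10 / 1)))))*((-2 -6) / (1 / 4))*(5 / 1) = 8163400*sqrt(2) / 611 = 18894.91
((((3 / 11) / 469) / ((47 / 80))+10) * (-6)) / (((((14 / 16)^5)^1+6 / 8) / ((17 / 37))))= -8105064529920 / 371267625883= -21.83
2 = 2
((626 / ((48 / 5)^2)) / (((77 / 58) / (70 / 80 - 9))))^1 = -14750125 / 354816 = -41.57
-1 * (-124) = 124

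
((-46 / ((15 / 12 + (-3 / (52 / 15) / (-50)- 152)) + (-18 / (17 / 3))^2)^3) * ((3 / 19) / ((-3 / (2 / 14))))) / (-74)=78060511944896000 / 46463161703490925066593549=0.00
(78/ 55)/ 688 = 0.00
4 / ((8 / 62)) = 31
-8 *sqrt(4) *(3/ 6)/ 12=-2/ 3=-0.67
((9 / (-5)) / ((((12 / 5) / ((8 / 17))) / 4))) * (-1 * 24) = 576 / 17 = 33.88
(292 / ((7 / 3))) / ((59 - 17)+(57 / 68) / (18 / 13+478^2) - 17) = 25276489440 / 5049527741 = 5.01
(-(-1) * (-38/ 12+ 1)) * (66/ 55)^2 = -78/ 25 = -3.12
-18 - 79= -97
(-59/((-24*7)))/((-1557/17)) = -1003/261576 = -0.00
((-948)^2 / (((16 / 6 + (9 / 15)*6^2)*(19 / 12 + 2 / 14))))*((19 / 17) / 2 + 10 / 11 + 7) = 12807880056 / 70499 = 181674.63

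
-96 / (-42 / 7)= 16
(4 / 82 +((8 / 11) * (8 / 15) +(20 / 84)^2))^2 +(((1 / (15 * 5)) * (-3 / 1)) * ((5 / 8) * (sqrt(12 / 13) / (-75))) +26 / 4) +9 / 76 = sqrt(39) / 19500 +515730480552019 / 75159496773900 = 6.86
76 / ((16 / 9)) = 171 / 4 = 42.75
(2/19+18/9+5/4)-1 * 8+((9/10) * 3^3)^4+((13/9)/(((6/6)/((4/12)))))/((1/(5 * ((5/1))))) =348685.83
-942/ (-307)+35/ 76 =82337/ 23332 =3.53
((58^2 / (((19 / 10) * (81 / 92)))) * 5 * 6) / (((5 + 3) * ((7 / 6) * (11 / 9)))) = 5288.59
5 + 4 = 9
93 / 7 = 13.29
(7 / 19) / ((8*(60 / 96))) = 7 / 95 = 0.07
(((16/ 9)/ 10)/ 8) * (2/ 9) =2/ 405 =0.00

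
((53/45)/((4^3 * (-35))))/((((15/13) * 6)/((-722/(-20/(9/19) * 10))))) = -13091/100800000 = -0.00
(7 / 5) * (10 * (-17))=-238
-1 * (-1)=1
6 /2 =3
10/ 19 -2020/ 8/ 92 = -7755/ 3496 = -2.22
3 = 3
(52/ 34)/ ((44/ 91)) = 1183/ 374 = 3.16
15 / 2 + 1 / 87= 1307 / 174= 7.51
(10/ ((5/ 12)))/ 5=24/ 5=4.80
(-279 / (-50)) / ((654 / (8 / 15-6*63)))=-87761 / 27250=-3.22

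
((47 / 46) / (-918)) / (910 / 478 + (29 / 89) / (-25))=-24993425 / 42457889232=-0.00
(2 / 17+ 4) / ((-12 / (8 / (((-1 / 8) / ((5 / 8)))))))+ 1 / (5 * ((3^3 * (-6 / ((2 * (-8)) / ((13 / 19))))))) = 1231084 / 89505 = 13.75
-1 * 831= -831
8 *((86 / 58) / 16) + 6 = 391 / 58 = 6.74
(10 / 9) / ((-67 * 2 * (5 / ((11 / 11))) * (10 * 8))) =-1 / 48240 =-0.00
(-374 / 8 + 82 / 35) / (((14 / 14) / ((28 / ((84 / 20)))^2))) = -124340 / 63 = -1973.65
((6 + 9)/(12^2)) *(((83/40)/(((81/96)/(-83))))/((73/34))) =-117113/11826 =-9.90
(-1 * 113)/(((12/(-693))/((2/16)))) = 26103/32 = 815.72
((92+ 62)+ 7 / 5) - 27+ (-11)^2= 1247 / 5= 249.40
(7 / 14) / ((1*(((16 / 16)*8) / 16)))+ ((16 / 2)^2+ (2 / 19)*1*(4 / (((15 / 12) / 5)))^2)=1747 / 19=91.95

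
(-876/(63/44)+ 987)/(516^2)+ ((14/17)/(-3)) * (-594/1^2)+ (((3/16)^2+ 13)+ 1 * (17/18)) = 269251786877/1520854272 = 177.04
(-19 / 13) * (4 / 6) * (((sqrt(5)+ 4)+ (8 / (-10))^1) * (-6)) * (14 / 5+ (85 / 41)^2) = 225.58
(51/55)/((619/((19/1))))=969/34045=0.03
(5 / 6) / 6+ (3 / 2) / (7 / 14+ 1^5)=41 / 36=1.14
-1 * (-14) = 14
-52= -52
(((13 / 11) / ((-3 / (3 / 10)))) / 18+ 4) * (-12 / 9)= -7907 / 1485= -5.32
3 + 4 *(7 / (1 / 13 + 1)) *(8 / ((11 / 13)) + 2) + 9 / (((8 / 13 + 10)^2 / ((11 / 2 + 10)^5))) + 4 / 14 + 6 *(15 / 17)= 71760.89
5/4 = 1.25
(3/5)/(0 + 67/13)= 39/335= 0.12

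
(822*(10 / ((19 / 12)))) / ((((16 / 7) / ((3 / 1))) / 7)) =906255 / 19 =47697.63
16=16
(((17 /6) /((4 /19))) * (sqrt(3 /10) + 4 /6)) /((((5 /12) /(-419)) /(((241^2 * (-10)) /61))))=7860508297 * sqrt(30) /610 + 15721016594 /183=156487156.92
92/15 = 6.13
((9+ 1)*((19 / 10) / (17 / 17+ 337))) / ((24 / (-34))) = -323 / 4056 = -0.08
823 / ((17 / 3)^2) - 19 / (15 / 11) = 50704 / 4335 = 11.70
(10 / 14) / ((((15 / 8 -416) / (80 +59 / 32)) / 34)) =-222615 / 46382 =-4.80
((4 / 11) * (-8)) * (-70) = 203.64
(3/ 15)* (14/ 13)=14/ 65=0.22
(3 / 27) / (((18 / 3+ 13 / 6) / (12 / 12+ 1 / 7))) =16 / 1029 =0.02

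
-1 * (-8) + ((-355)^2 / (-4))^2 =992643797.06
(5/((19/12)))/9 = 20/57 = 0.35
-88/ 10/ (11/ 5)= -4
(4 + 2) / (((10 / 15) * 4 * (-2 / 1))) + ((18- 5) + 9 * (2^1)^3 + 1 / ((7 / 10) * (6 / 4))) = 14251 / 168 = 84.83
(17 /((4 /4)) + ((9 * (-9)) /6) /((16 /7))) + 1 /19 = 6777 /608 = 11.15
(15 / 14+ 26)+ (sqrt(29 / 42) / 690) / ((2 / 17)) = 17*sqrt(1218) / 57960+ 379 / 14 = 27.08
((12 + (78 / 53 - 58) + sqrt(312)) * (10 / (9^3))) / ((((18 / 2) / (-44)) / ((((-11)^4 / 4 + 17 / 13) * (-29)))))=-477804962800 / 1506843 + 404919460 * sqrt(78) / 28431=-191306.54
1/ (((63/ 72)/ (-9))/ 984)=-70848/ 7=-10121.14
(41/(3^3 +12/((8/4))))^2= 1681/1089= 1.54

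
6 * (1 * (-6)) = -36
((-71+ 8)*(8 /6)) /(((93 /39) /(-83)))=90636 /31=2923.74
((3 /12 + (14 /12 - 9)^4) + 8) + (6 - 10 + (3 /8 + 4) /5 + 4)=4891507 /1296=3774.31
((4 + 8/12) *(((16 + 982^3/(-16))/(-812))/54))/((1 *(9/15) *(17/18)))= 197284565/17748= 11115.88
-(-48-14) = 62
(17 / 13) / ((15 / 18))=102 / 65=1.57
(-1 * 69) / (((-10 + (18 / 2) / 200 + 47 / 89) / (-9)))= -3684600 / 55933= -65.88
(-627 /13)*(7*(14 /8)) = -30723 /52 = -590.83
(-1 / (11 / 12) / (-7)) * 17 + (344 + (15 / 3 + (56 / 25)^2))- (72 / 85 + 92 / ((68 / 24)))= 264540149 / 818125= 323.35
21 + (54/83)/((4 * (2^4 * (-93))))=1729047/82336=21.00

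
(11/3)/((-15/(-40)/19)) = 1672/9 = 185.78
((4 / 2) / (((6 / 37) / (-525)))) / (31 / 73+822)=-472675 / 60037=-7.87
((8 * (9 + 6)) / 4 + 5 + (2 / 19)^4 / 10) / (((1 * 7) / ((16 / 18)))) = 4.44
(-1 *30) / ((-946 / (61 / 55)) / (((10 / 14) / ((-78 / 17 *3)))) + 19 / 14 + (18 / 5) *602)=-2177700 / 1350567523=-0.00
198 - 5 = 193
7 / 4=1.75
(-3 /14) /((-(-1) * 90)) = -1 /420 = -0.00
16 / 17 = 0.94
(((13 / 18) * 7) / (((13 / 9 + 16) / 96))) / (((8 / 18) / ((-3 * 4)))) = -117936 / 157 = -751.18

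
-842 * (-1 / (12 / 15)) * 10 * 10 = 105250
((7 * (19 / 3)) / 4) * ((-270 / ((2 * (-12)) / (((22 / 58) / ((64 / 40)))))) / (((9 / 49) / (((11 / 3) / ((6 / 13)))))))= 256281025 / 200448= 1278.54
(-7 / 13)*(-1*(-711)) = -4977 / 13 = -382.85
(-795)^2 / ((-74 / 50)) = -15800625 / 37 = -427043.92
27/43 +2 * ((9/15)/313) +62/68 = 3531587/2288030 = 1.54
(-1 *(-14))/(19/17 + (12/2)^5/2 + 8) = 238/66251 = 0.00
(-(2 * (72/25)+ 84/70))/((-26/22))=1914/325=5.89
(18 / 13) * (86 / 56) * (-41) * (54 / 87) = -142803 / 2639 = -54.11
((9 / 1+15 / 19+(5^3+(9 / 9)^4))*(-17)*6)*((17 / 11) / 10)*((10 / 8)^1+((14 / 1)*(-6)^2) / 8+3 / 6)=-28967337 / 209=-138599.70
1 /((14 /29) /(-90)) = -1305 /7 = -186.43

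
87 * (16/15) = 464/5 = 92.80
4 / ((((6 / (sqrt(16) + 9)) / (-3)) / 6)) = -156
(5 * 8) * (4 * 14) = 2240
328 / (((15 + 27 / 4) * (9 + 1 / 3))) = 328 / 203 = 1.62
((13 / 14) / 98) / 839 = 0.00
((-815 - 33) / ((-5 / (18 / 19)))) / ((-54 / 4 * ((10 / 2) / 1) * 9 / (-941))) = 248.88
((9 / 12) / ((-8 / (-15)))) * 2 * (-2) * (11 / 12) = -5.16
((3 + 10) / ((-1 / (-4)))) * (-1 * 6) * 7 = -2184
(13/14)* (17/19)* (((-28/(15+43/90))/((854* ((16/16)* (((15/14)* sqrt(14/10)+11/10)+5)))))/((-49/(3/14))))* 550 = 4826250/6654306673 - 72393750* sqrt(35)/2841388949371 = 0.00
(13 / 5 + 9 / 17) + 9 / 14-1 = 3299 / 1190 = 2.77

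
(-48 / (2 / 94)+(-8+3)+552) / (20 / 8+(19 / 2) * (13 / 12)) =-41016 / 307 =-133.60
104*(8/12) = 208/3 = 69.33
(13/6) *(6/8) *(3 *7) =273/8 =34.12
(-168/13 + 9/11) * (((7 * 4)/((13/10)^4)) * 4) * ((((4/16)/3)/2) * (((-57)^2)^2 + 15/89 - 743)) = -75886184182060000/363495847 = -208767678.66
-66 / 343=-0.19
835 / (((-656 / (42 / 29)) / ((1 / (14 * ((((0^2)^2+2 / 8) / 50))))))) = -62625 / 2378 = -26.34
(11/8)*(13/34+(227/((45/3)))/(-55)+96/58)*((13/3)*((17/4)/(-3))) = -18636839/1252800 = -14.88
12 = 12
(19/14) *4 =38/7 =5.43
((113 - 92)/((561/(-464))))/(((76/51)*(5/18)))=-43848/1045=-41.96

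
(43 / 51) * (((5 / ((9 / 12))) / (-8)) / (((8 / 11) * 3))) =-2365 / 7344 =-0.32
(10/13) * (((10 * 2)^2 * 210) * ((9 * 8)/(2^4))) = 290769.23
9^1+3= 12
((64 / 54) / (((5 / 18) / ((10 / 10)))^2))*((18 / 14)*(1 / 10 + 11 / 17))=219456 / 14875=14.75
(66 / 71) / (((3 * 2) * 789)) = 0.00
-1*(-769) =769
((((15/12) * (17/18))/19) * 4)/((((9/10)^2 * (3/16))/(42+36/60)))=965600/13851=69.71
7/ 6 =1.17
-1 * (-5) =5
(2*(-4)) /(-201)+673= 135281 /201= 673.04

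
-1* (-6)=6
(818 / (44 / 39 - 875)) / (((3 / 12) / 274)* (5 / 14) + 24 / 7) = -489504288 / 1793103653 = -0.27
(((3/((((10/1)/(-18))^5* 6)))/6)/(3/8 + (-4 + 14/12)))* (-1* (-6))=708588/184375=3.84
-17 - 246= -263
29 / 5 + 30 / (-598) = 8596 / 1495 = 5.75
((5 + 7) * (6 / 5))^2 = 5184 / 25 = 207.36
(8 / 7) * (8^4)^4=321685687669321.14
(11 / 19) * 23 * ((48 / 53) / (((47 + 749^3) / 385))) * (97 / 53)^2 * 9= 98980233660 / 297143832230687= 0.00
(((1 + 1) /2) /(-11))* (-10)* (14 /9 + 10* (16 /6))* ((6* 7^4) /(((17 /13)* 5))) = 31712408 /561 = 56528.36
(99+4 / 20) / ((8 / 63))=3906 / 5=781.20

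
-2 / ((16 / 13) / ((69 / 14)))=-897 / 112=-8.01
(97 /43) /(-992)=-97 /42656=-0.00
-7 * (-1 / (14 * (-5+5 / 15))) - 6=-171 / 28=-6.11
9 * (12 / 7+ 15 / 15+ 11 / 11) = 234 / 7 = 33.43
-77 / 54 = -1.43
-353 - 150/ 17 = -6151/ 17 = -361.82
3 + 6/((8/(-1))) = 9/4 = 2.25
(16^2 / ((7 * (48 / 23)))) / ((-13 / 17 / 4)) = -25024 / 273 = -91.66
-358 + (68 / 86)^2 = -660786 / 1849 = -357.37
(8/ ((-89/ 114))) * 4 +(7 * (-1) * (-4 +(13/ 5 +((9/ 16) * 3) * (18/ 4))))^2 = 4189466441/ 2278400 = 1838.78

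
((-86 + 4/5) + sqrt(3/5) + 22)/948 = -1/15 + sqrt(15)/4740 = -0.07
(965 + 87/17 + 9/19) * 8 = 2508008/323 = 7764.73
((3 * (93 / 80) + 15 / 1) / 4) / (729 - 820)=-1479 / 29120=-0.05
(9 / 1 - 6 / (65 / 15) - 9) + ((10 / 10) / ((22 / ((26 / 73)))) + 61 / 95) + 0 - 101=-101.73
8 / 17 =0.47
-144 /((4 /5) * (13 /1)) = -180 /13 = -13.85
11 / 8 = 1.38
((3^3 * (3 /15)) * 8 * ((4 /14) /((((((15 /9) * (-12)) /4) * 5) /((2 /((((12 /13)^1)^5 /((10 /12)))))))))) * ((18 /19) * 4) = -371293 /79800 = -4.65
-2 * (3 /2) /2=-1.50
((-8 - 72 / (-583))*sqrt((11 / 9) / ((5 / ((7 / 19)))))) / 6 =-2296*sqrt(7315) / 498465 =-0.39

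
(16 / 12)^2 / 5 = 16 / 45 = 0.36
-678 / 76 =-339 / 38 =-8.92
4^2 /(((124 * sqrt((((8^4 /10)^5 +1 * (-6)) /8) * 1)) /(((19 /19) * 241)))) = 48200 * sqrt(90071992547363045) /558446353793650879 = 0.00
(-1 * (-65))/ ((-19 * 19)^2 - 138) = 65/ 130183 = 0.00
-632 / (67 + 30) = -632 / 97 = -6.52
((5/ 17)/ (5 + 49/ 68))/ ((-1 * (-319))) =20/ 124091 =0.00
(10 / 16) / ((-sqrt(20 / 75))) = -5*sqrt(15) / 16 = -1.21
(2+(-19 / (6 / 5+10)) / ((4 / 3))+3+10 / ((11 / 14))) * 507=20556315 / 2464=8342.66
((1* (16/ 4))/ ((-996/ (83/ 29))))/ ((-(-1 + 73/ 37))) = 37/ 3132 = 0.01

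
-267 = -267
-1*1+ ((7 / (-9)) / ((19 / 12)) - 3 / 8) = -851 / 456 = -1.87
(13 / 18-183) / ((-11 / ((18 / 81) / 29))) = 3281 / 25839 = 0.13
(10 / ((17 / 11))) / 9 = 110 / 153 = 0.72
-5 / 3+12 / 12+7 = 19 / 3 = 6.33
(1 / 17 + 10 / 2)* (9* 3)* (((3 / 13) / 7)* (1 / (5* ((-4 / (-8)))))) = 13932 / 7735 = 1.80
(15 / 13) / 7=15 / 91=0.16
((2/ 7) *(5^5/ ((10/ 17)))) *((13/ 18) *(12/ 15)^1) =55250/ 63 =876.98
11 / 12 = 0.92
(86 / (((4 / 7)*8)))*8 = 301 / 2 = 150.50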